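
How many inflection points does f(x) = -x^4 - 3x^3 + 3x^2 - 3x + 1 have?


Inflection points occur where f''(x) = 0 and concavity changes.
f(x) = -x^4 - 3x^3 + 3x^2 - 3x + 1
f'(x) = -4x^3 - 9x^2 + 6x - 3
f''(x) = -12x^2 - 18x + 6
This is a quadratic in x. Use the discriminant to count real roots.
Discriminant = (-18)^2 - 4 * (-12) * 6
= 324 - (-288)
= 612
Since discriminant > 0, f''(x) = 0 has 2 distinct real solutions.
A quadratic with two distinct real roots changes sign at each root, so concavity changes at both.
Number of inflection points: 2

2


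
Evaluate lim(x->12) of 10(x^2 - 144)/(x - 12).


Direct substitution gives 0/0, so we factor the numerator.
Factor: 10(x^2 - 144) = 10 * (x - 12)(x + 12)
Cancel the common factor (x - 12):
10(x^2 - 144)/(x - 12) = 10 * (x + 12)
Now substitute x = 12:
= 10 * (12 + 12) = 240

240


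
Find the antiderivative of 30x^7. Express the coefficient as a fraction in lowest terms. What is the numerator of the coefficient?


Apply the power rule for integration:
integral of ax^n dx = a/(n+1) * x^(n+1) + C
integral of 30x^7 dx
= 30/8 * x^8 + C
= 15/4 * x^8 + C
The coefficient in lowest terms is 15/4, and its numerator is 15

15


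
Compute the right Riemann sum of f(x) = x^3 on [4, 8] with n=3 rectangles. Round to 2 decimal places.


Right Riemann sum uses right endpoints of each subinterval.
Interval: [4, 8], n = 3
dx = (8 - 4) / 3 = 4/3
Right endpoints: [16/3, 20/3, 8]
f values: [4096/27, 8000/27, 512]
Sum = dx * (sum of f values)
= 4/3 * 960
= 1280 = 1280.00

1280.00


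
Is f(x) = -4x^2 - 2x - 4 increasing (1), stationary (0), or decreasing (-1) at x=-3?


Compute f'(x) to determine behavior:
f'(x) = -8x - 2
f'(-3) = -8 * (-3) - 2
= 24 - 2
= 22
Since f'(-3) > 0, the function is increasing (1)

1


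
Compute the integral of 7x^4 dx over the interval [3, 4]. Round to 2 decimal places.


Find the antiderivative of 7x^4:
F(x) = 7/5 * x^5
Apply the Fundamental Theorem of Calculus:
F(4) - F(3)
= 7/5 * 4^5 - 7/5 * 3^5
= 7/5 * (1024 - 243)
= 7/5 * 781
= 5467/5 = 1093.40

1093.40


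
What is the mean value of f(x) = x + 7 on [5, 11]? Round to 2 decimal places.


Average value = 1/(b-a) * integral from a to b of f(x) dx
First compute the integral of x + 7:
F(x) = (1/2)x^2 + 7x
F(11) = 1/2 * 121 + 7 * 11 = 275/2
F(5) = 1/2 * 25 + 7 * 5 = 95/2
Integral = 275/2 - 95/2 = 90
Average = 90 / (11 - 5) = 90 / 6
= 15 = 15.00

15.00


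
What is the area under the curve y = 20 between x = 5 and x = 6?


The area under a constant function y = 20 is a rectangle.
Width = 6 - 5 = 1
Height = 20
Area = width * height
= 1 * 20
= 20

20


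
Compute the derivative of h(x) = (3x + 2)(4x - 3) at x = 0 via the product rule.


Let u(x) = 3x + 2 and v(x) = 4x - 3
u'(x) = 3
v'(x) = 4
Product rule: h'(x) = u'(x)*v(x) + u(x)*v'(x)
= 3 * (4x - 3) + (3x + 2) * 4
At x = 0:
u(0) = 3 * 0 + 2 = 2
v(0) = 4 * 0 - 3 = -3
h'(0) = 3 * (-3) + 2 * 4
= -9 + 8
= -1

-1


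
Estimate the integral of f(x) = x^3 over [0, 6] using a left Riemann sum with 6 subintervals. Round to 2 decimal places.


Left Riemann sum uses left endpoints of each subinterval.
Interval: [0, 6], n = 6
dx = (6 - 0) / 6 = 1
Left endpoints: [0, 1, 2, 3, 4, 5]
f values: [0, 1, 8, 27, 64, 125]
Sum = dx * (sum of f values)
= 1 * 225
= 225 = 225.00

225.00


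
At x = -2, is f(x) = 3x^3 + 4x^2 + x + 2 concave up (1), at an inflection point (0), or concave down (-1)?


Concavity is determined by the sign of f''(x).
f(x) = 3x^3 + 4x^2 + x + 2
f'(x) = 9x^2 + 8x + 1
f''(x) = 18x + 8
f''(-2) = 18 * (-2) + 8
= -36 + 8
= -28
Since f''(-2) < 0, the function is concave down (-1)

-1


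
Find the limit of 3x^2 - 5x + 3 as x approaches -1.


Since polynomials are continuous, we use direct substitution.
lim(x->-1) of 3x^2 - 5x + 3
= 3 * (-1)^2 - 5 * (-1) + 3
= 3 + 5 + 3
= 11

11


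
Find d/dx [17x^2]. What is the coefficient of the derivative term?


We apply the power rule: d/dx [ax^n] = a*n * x^(n-1)
d/dx [17x^2]
= 17 * 2 * x^(2-1)
= 34x
The coefficient is 34

34


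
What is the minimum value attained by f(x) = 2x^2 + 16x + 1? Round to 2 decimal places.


For a quadratic f(x) = ax^2 + bx + c with a > 0, the minimum is at the vertex.
Vertex x-coordinate: x = -b/(2a)
x = -(16) / (2 * 2)
x = -16/4 = -4
Substitute back to find the minimum value:
f(-4) = 2 * (-4)^2 + 16 * (-4) + 1
= 32 - 64 + 1
= -31 = -31.00

-31.00


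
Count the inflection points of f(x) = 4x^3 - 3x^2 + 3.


Inflection points occur where f''(x) = 0 and concavity changes.
f(x) = 4x^3 - 3x^2 + 3
f'(x) = 12x^2 - 6x
f''(x) = 24x - 6
Set f''(x) = 0:
24x - 6 = 0
x = 6 / 24 = 1/4
Since f''(x) is linear (degree 1), it changes sign at this point.
Therefore there is exactly 1 inflection point.

1


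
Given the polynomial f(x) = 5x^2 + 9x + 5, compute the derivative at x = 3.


Differentiate term by term using power and sum rules:
f(x) = 5x^2 + 9x + 5
f'(x) = 10x + 9
Substitute x = 3:
f'(3) = 10 * 3 + 9
= 30 + 9
= 39

39


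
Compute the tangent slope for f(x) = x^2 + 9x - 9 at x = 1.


The slope of the tangent line equals f'(x) at the point.
f(x) = x^2 + 9x - 9
f'(x) = 2x + 9
At x = 1:
f'(1) = 2 * 1 + 9
= 2 + 9
= 11

11


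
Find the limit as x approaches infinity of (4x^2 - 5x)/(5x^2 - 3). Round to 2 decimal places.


For limits at infinity with equal-degree polynomials,
we compare leading coefficients.
Numerator leading term: 4x^2
Denominator leading term: 5x^2
Divide both by x^2:
lim = (4 - 5/x) / (5 - 3/x^2)
As x -> infinity, the 1/x and 1/x^2 terms vanish:
= 4/5 = 0.80

0.80


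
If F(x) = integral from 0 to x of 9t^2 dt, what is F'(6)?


By the Fundamental Theorem of Calculus (Part 1):
If F(x) = integral from 0 to x of f(t) dt, then F'(x) = f(x)
Here f(t) = 9t^2
So F'(x) = 9x^2
Evaluate at x = 6:
F'(6) = 9 * 6^2
= 9 * 36
= 324

324


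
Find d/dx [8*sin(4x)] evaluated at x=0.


Apply the chain rule to differentiate 8*sin(4x):
d/dx [8*sin(4x)]
= 8 * cos(4x) * d/dx(4x)
= 8 * 4 * cos(4x)
= 32 * cos(4x)
Evaluate at x = 0:
= 32 * cos(0)
= 32 * 1
= 32

32


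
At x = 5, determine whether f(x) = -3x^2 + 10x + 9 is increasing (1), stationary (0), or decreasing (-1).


Compute f'(x) to determine behavior:
f'(x) = -6x + 10
f'(5) = -6 * 5 + 10
= -30 + 10
= -20
Since f'(5) < 0, the function is decreasing (-1)

-1


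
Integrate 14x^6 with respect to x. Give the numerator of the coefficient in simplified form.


Apply the power rule for integration:
integral of ax^n dx = a/(n+1) * x^(n+1) + C
integral of 14x^6 dx
= 14/7 * x^7 + C
= 2 * x^7 + C
The coefficient in lowest terms is 2 = 2/1, so its numerator is 2

2


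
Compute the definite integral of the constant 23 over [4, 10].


The integral of a constant k over [a, b] equals k * (b - a).
integral from 4 to 10 of 23 dx
= 23 * (10 - 4)
= 23 * 6
= 138

138


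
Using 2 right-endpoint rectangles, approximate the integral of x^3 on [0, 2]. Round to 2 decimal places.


Right Riemann sum uses right endpoints of each subinterval.
Interval: [0, 2], n = 2
dx = (2 - 0) / 2 = 1
Right endpoints: [1, 2]
f values: [1, 8]
Sum = dx * (sum of f values)
= 1 * 9
= 9 = 9.00

9.00


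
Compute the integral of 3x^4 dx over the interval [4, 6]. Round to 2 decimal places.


Find the antiderivative of 3x^4:
F(x) = 3/5 * x^5
Apply the Fundamental Theorem of Calculus:
F(6) - F(4)
= 3/5 * 6^5 - 3/5 * 4^5
= 3/5 * (7776 - 1024)
= 3/5 * 6752
= 20256/5 = 4051.20

4051.20


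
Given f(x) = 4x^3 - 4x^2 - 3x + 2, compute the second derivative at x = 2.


First derivative:
f'(x) = 12x^2 - 8x - 3
Second derivative:
f''(x) = 24x - 8
Substitute x = 2:
f''(2) = 24 * 2 - 8
= 48 - 8
= 40

40


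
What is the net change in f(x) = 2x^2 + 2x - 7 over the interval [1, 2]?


Net change = f(b) - f(a)
f(x) = 2x^2 + 2x - 7
Compute f(2):
f(2) = 2 * 2^2 + 2 * 2 - 7
= 8 + 4 - 7
= 5
Compute f(1):
f(1) = 2 * 1^2 + 2 * 1 - 7
= 2 + 2 - 7
= -3
Net change = 5 - (-3) = 8

8


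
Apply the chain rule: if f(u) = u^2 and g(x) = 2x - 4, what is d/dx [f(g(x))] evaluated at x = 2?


Using the chain rule: (f(g(x)))' = f'(g(x)) * g'(x)
First, find g(2):
g(2) = 2 * 2 - 4 = 0
Next, f'(u) = 2u
And g'(x) = 2
So f'(g(2)) * g'(2)
= 2 * 0 * 2
= 0

0


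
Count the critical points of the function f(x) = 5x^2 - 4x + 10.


Find where f'(x) = 0:
f'(x) = 10x - 4
Set f'(x) = 0:
10x - 4 = 0
x = 4 / 10 = 2/5
This is a linear equation in x, so there is exactly one solution.
Number of critical points: 1

1


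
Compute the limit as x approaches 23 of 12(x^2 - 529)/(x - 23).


Direct substitution gives 0/0, so we factor the numerator.
Factor: 12(x^2 - 529) = 12 * (x - 23)(x + 23)
Cancel the common factor (x - 23):
12(x^2 - 529)/(x - 23) = 12 * (x + 23)
Now substitute x = 23:
= 12 * (23 + 23) = 552

552


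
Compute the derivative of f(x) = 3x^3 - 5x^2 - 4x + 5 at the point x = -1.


Differentiate f(x) = 3x^3 - 5x^2 - 4x + 5 term by term:
f'(x) = 9x^2 - 10x - 4
Substitute x = -1:
f'(-1) = 9 * (-1)^2 - 10 * (-1) - 4
= 9 + 10 - 4
= 15

15


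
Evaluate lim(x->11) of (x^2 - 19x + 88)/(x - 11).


Direct substitution gives 0/0, so we factor the numerator.
Factor: (x^2 - 19x + 88) = (x - 11)(x - 8)
Cancel the common factor (x - 11):
(x^2 - 19x + 88)/(x - 11) = (x - 8)
Now substitute x = 11:
= (11) - (8) = 3

3


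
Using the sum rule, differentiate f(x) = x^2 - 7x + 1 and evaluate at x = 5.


Differentiate term by term using power and sum rules:
f(x) = x^2 - 7x + 1
f'(x) = 2x - 7
Substitute x = 5:
f'(5) = 2 * 5 - 7
= 10 - 7
= 3

3


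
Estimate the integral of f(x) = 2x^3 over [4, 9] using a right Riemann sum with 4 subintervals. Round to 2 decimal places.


Right Riemann sum uses right endpoints of each subinterval.
Interval: [4, 9], n = 4
dx = (9 - 4) / 4 = 5/4
Right endpoints: [21/4, 13/2, 31/4, 9]
f values: [9261/32, 2197/4, 29791/32, 1458]
Sum = dx * (sum of f values)
= 5/4 * 25821/8
= 129105/32 ≈ 4034.53

4034.53


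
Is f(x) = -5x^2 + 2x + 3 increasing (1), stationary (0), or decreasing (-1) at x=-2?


Compute f'(x) to determine behavior:
f'(x) = -10x + 2
f'(-2) = -10 * (-2) + 2
= 20 + 2
= 22
Since f'(-2) > 0, the function is increasing (1)

1


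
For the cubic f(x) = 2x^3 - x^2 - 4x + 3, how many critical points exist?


Find where f'(x) = 0:
f(x) = 2x^3 - x^2 - 4x + 3
f'(x) = 6x^2 - 2x - 4
This is a quadratic in x. Use the discriminant to count real roots.
Discriminant = (-2)^2 - 4 * 6 * (-4)
= 4 - (-96)
= 100
Since discriminant > 0, f'(x) = 0 has 2 real solutions.
Number of critical points: 2

2


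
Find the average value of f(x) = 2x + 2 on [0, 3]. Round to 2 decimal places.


Average value = 1/(b-a) * integral from a to b of f(x) dx
First compute the integral of 2x + 2:
F(x) = x^2 + 2x
F(3) = 1 * 9 + 2 * 3 = 15
F(0) = 1 * 0 + 2 * 0 = 0
Integral = 15 - 0 = 15
Average = 15 / (3 - 0) = 15 / 3
= 5 = 5.00

5.00


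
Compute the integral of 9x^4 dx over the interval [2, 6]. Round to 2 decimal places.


Find the antiderivative of 9x^4:
F(x) = 9/5 * x^5
Apply the Fundamental Theorem of Calculus:
F(6) - F(2)
= 9/5 * 6^5 - 9/5 * 2^5
= 9/5 * (7776 - 32)
= 9/5 * 7744
= 69696/5 = 13939.20

13939.20


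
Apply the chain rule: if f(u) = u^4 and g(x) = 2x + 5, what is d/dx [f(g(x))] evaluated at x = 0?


Using the chain rule: (f(g(x)))' = f'(g(x)) * g'(x)
First, find g(0):
g(0) = 2 * 0 + 5 = 5
Next, f'(u) = 4u^3
And g'(x) = 2
So f'(g(0)) * g'(0)
= 4 * 5^3 * 2
= 4 * 125 * 2
= 1000

1000


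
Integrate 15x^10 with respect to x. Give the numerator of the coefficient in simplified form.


Apply the power rule for integration:
integral of ax^n dx = a/(n+1) * x^(n+1) + C
integral of 15x^10 dx
= 15/11 * x^11 + C
The coefficient in lowest terms is 15/11, and its numerator is 15

15


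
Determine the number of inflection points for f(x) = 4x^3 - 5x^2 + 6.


Inflection points occur where f''(x) = 0 and concavity changes.
f(x) = 4x^3 - 5x^2 + 6
f'(x) = 12x^2 - 10x
f''(x) = 24x - 10
Set f''(x) = 0:
24x - 10 = 0
x = 10 / 24 = 5/12
Since f''(x) is linear (degree 1), it changes sign at this point.
Therefore there is exactly 1 inflection point.

1


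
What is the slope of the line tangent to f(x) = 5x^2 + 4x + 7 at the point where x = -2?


The slope of the tangent line equals f'(x) at the point.
f(x) = 5x^2 + 4x + 7
f'(x) = 10x + 4
At x = -2:
f'(-2) = 10 * (-2) + 4
= -20 + 4
= -16

-16


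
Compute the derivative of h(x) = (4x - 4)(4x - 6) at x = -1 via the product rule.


Let u(x) = 4x - 4 and v(x) = 4x - 6
u'(x) = 4
v'(x) = 4
Product rule: h'(x) = u'(x)*v(x) + u(x)*v'(x)
= 4 * (4x - 6) + (4x - 4) * 4
At x = -1:
u(-1) = 4 * (-1) - 4 = -8
v(-1) = 4 * (-1) - 6 = -10
h'(-1) = 4 * (-10) + (-8) * 4
= -40 - 32
= -72

-72


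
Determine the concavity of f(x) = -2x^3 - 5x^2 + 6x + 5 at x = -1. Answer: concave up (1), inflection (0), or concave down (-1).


Concavity is determined by the sign of f''(x).
f(x) = -2x^3 - 5x^2 + 6x + 5
f'(x) = -6x^2 - 10x + 6
f''(x) = -12x - 10
f''(-1) = -12 * (-1) - 10
= 12 - 10
= 2
Since f''(-1) > 0, the function is concave up (1)

1


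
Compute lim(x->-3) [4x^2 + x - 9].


Since polynomials are continuous, we use direct substitution.
lim(x->-3) of 4x^2 + x - 9
= 4 * (-3)^2 + 1 * (-3) - 9
= 36 - 3 - 9
= 24

24


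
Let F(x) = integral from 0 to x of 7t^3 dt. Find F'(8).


By the Fundamental Theorem of Calculus (Part 1):
If F(x) = integral from 0 to x of f(t) dt, then F'(x) = f(x)
Here f(t) = 7t^3
So F'(x) = 7x^3
Evaluate at x = 8:
F'(8) = 7 * 8^3
= 7 * 512
= 3584

3584


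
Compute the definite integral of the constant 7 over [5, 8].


The integral of a constant k over [a, b] equals k * (b - a).
integral from 5 to 8 of 7 dx
= 7 * (8 - 5)
= 7 * 3
= 21

21


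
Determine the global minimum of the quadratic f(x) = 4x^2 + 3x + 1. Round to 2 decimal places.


For a quadratic f(x) = ax^2 + bx + c with a > 0, the minimum is at the vertex.
Vertex x-coordinate: x = -b/(2a)
x = -(3) / (2 * 4)
x = -3/8
Substitute back to find the minimum value:
f(-3/8) = 4 * (-3/8)^2 + 3 * (-3/8) + 1
= 9/16 - 9/8 + 1
= 7/16 ≈ 0.44

0.44


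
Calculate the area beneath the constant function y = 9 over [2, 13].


The area under a constant function y = 9 is a rectangle.
Width = 13 - 2 = 11
Height = 9
Area = width * height
= 11 * 9
= 99

99


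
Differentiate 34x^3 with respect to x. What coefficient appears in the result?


We apply the power rule: d/dx [ax^n] = a*n * x^(n-1)
d/dx [34x^3]
= 34 * 3 * x^(3-1)
= 102x^2
The coefficient is 102

102


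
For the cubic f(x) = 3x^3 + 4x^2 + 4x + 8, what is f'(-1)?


Differentiate f(x) = 3x^3 + 4x^2 + 4x + 8 term by term:
f'(x) = 9x^2 + 8x + 4
Substitute x = -1:
f'(-1) = 9 * (-1)^2 + 8 * (-1) + 4
= 9 - 8 + 4
= 5

5


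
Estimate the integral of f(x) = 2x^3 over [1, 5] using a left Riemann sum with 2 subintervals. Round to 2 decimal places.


Left Riemann sum uses left endpoints of each subinterval.
Interval: [1, 5], n = 2
dx = (5 - 1) / 2 = 2
Left endpoints: [1, 3]
f values: [2, 54]
Sum = dx * (sum of f values)
= 2 * 56
= 112 = 112.00

112.00


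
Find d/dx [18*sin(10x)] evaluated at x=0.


Apply the chain rule to differentiate 18*sin(10x):
d/dx [18*sin(10x)]
= 18 * cos(10x) * d/dx(10x)
= 18 * 10 * cos(10x)
= 180 * cos(10x)
Evaluate at x = 0:
= 180 * cos(0)
= 180 * 1
= 180

180


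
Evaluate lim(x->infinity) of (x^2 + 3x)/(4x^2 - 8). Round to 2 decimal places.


For limits at infinity with equal-degree polynomials,
we compare leading coefficients.
Numerator leading term: x^2
Denominator leading term: 4x^2
Divide both by x^2:
lim = (1 + 3/x) / (4 - 8/x^2)
As x -> infinity, the 1/x and 1/x^2 terms vanish:
= 1/4 = 0.25

0.25


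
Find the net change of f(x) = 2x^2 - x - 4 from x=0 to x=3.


Net change = f(b) - f(a)
f(x) = 2x^2 - x - 4
Compute f(3):
f(3) = 2 * 3^2 - 1 * 3 - 4
= 18 - 3 - 4
= 11
Compute f(0):
f(0) = 2 * 0^2 - 1 * 0 - 4
= 0 + 0 - 4
= -4
Net change = 11 - (-4) = 15

15


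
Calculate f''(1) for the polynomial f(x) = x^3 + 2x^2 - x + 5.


First derivative:
f'(x) = 3x^2 + 4x - 1
Second derivative:
f''(x) = 6x + 4
Substitute x = 1:
f''(1) = 6 * 1 + 4
= 6 + 4
= 10

10


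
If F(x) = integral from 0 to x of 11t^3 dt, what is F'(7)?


By the Fundamental Theorem of Calculus (Part 1):
If F(x) = integral from 0 to x of f(t) dt, then F'(x) = f(x)
Here f(t) = 11t^3
So F'(x) = 11x^3
Evaluate at x = 7:
F'(7) = 11 * 7^3
= 11 * 343
= 3773

3773


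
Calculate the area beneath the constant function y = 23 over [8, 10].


The area under a constant function y = 23 is a rectangle.
Width = 10 - 8 = 2
Height = 23
Area = width * height
= 2 * 23
= 46

46


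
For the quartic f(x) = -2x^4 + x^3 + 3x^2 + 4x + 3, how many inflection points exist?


Inflection points occur where f''(x) = 0 and concavity changes.
f(x) = -2x^4 + x^3 + 3x^2 + 4x + 3
f'(x) = -8x^3 + 3x^2 + 6x + 4
f''(x) = -24x^2 + 6x + 6
This is a quadratic in x. Use the discriminant to count real roots.
Discriminant = (6)^2 - 4 * (-24) * 6
= 36 - (-576)
= 612
Since discriminant > 0, f''(x) = 0 has 2 distinct real solutions.
A quadratic with two distinct real roots changes sign at each root, so concavity changes at both.
Number of inflection points: 2

2


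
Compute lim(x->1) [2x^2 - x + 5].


Since polynomials are continuous, we use direct substitution.
lim(x->1) of 2x^2 - x + 5
= 2 * 1^2 - 1 * 1 + 5
= 2 - 1 + 5
= 6

6


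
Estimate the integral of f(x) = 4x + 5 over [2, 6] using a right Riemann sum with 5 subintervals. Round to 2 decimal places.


Right Riemann sum uses right endpoints of each subinterval.
Interval: [2, 6], n = 5
dx = (6 - 2) / 5 = 4/5
Right endpoints: [14/5, 18/5, 22/5, 26/5, 6]
f values: [81/5, 97/5, 113/5, 129/5, 29]
Sum = dx * (sum of f values)
= 4/5 * 113
= 452/5 = 90.40

90.40


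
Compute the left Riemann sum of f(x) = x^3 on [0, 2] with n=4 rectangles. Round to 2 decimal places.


Left Riemann sum uses left endpoints of each subinterval.
Interval: [0, 2], n = 4
dx = (2 - 0) / 4 = 1/2
Left endpoints: [0, 1/2, 1, 3/2]
f values: [0, 1/8, 1, 27/8]
Sum = dx * (sum of f values)
= 1/2 * 9/2
= 9/4 = 2.25

2.25


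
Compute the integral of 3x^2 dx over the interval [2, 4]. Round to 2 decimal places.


Find the antiderivative of 3x^2:
F(x) = 3/3 * x^3
Apply the Fundamental Theorem of Calculus:
F(4) - F(2)
= 3/3 * 4^3 - 3/3 * 2^3
= 3/3 * (64 - 8)
= 3/3 * 56
= 56 = 56.00

56.00


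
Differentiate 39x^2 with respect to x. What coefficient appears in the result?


We apply the power rule: d/dx [ax^n] = a*n * x^(n-1)
d/dx [39x^2]
= 39 * 2 * x^(2-1)
= 78x
The coefficient is 78

78


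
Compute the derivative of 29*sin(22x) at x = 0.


Apply the chain rule to differentiate 29*sin(22x):
d/dx [29*sin(22x)]
= 29 * cos(22x) * d/dx(22x)
= 29 * 22 * cos(22x)
= 638 * cos(22x)
Evaluate at x = 0:
= 638 * cos(0)
= 638 * 1
= 638

638


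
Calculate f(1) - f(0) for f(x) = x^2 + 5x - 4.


Net change = f(b) - f(a)
f(x) = x^2 + 5x - 4
Compute f(1):
f(1) = 1 * 1^2 + 5 * 1 - 4
= 1 + 5 - 4
= 2
Compute f(0):
f(0) = 1 * 0^2 + 5 * 0 - 4
= 0 + 0 - 4
= -4
Net change = 2 - (-4) = 6

6


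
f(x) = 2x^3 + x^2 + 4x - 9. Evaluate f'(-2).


Differentiate f(x) = 2x^3 + x^2 + 4x - 9 term by term:
f'(x) = 6x^2 + 2x + 4
Substitute x = -2:
f'(-2) = 6 * (-2)^2 + 2 * (-2) + 4
= 24 - 4 + 4
= 24

24


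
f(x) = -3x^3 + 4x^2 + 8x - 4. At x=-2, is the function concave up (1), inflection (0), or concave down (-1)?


Concavity is determined by the sign of f''(x).
f(x) = -3x^3 + 4x^2 + 8x - 4
f'(x) = -9x^2 + 8x + 8
f''(x) = -18x + 8
f''(-2) = -18 * (-2) + 8
= 36 + 8
= 44
Since f''(-2) > 0, the function is concave up (1)

1


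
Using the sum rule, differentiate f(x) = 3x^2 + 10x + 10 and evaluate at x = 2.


Differentiate term by term using power and sum rules:
f(x) = 3x^2 + 10x + 10
f'(x) = 6x + 10
Substitute x = 2:
f'(2) = 6 * 2 + 10
= 12 + 10
= 22

22


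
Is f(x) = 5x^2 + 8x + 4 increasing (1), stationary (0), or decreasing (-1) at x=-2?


Compute f'(x) to determine behavior:
f'(x) = 10x + 8
f'(-2) = 10 * (-2) + 8
= -20 + 8
= -12
Since f'(-2) < 0, the function is decreasing (-1)

-1


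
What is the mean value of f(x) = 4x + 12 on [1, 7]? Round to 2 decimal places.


Average value = 1/(b-a) * integral from a to b of f(x) dx
First compute the integral of 4x + 12:
F(x) = 2x^2 + 12x
F(7) = 2 * 49 + 12 * 7 = 182
F(1) = 2 * 1 + 12 * 1 = 14
Integral = 182 - 14 = 168
Average = 168 / (7 - 1) = 168 / 6
= 28 = 28.00

28.00


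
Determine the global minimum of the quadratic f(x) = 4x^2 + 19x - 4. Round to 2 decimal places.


For a quadratic f(x) = ax^2 + bx + c with a > 0, the minimum is at the vertex.
Vertex x-coordinate: x = -b/(2a)
x = -(19) / (2 * 4)
x = -19/8
Substitute back to find the minimum value:
f(-19/8) = 4 * (-19/8)^2 + 19 * (-19/8) - 4
= 361/16 - 361/8 - 4
= -425/16 ≈ -26.56

-26.56


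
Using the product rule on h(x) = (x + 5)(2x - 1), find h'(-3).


Let u(x) = x + 5 and v(x) = 2x - 1
u'(x) = 1
v'(x) = 2
Product rule: h'(x) = u'(x)*v(x) + u(x)*v'(x)
= 1 * (2x - 1) + (x + 5) * 2
At x = -3:
u(-3) = 1 * (-3) + 5 = 2
v(-3) = 2 * (-3) - 1 = -7
h'(-3) = 1 * (-7) + 2 * 2
= -7 + 4
= -3

-3


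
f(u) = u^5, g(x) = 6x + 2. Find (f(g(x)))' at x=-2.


Using the chain rule: (f(g(x)))' = f'(g(x)) * g'(x)
First, find g(-2):
g(-2) = 6 * (-2) + 2 = -10
Next, f'(u) = 5u^4
And g'(x) = 6
So f'(g(-2)) * g'(-2)
= 5 * (-10)^4 * 6
= 5 * 10000 * 6
= 300000

300000


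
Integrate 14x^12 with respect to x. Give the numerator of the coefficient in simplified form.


Apply the power rule for integration:
integral of ax^n dx = a/(n+1) * x^(n+1) + C
integral of 14x^12 dx
= 14/13 * x^13 + C
The coefficient in lowest terms is 14/13, and its numerator is 14

14


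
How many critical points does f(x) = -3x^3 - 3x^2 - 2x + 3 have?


Find where f'(x) = 0:
f(x) = -3x^3 - 3x^2 - 2x + 3
f'(x) = -9x^2 - 6x - 2
This is a quadratic in x. Use the discriminant to count real roots.
Discriminant = (-6)^2 - 4 * (-9) * (-2)
= 36 - 72
= -36
Since discriminant < 0, f'(x) = 0 has no real solutions.
Number of critical points: 0

0


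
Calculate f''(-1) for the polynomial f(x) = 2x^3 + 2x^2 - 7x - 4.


First derivative:
f'(x) = 6x^2 + 4x - 7
Second derivative:
f''(x) = 12x + 4
Substitute x = -1:
f''(-1) = 12 * (-1) + 4
= -12 + 4
= -8

-8


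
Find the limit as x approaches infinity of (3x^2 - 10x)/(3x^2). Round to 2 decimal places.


For limits at infinity with equal-degree polynomials,
we compare leading coefficients.
Numerator leading term: 3x^2
Denominator leading term: 3x^2
Divide both by x^2:
lim = (3 - 10/x) / (3)
As x -> infinity, the 1/x and 1/x^2 terms vanish:
= 3/3 = 1 = 1.00

1.00


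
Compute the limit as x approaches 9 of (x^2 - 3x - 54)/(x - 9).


Direct substitution gives 0/0, so we factor the numerator.
Factor: (x^2 - 3x - 54) = (x - 9)(x + 6)
Cancel the common factor (x - 9):
(x^2 - 3x - 54)/(x - 9) = (x + 6)
Now substitute x = 9:
= (9) - (-6) = 15

15


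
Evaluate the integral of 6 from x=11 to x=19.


The integral of a constant k over [a, b] equals k * (b - a).
integral from 11 to 19 of 6 dx
= 6 * (19 - 11)
= 6 * 8
= 48

48


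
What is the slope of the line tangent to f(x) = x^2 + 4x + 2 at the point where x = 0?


The slope of the tangent line equals f'(x) at the point.
f(x) = x^2 + 4x + 2
f'(x) = 2x + 4
At x = 0:
f'(0) = 2 * 0 + 4
= 0 + 4
= 4

4


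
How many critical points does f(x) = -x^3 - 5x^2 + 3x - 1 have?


Find where f'(x) = 0:
f(x) = -x^3 - 5x^2 + 3x - 1
f'(x) = -3x^2 - 10x + 3
This is a quadratic in x. Use the discriminant to count real roots.
Discriminant = (-10)^2 - 4 * (-3) * 3
= 100 - (-36)
= 136
Since discriminant > 0, f'(x) = 0 has 2 real solutions.
Number of critical points: 2

2


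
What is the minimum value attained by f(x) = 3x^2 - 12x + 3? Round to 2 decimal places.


For a quadratic f(x) = ax^2 + bx + c with a > 0, the minimum is at the vertex.
Vertex x-coordinate: x = -b/(2a)
x = -(-12) / (2 * 3)
x = 12/6 = 2
Substitute back to find the minimum value:
f(2) = 3 * 2^2 - 12 * 2 + 3
= 12 - 24 + 3
= -9 = -9.00

-9.00


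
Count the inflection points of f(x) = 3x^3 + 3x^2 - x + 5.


Inflection points occur where f''(x) = 0 and concavity changes.
f(x) = 3x^3 + 3x^2 - x + 5
f'(x) = 9x^2 + 6x - 1
f''(x) = 18x + 6
Set f''(x) = 0:
18x + 6 = 0
x = -6 / 18 = -1/3
Since f''(x) is linear (degree 1), it changes sign at this point.
Therefore there is exactly 1 inflection point.

1


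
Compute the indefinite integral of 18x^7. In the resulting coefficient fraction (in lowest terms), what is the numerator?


Apply the power rule for integration:
integral of ax^n dx = a/(n+1) * x^(n+1) + C
integral of 18x^7 dx
= 18/8 * x^8 + C
= 9/4 * x^8 + C
The coefficient in lowest terms is 9/4, and its numerator is 9

9


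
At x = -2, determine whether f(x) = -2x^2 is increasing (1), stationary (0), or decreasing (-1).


Compute f'(x) to determine behavior:
f'(x) = -4x
f'(-2) = -4 * (-2) + 0
= 8 + 0
= 8
Since f'(-2) > 0, the function is increasing (1)

1


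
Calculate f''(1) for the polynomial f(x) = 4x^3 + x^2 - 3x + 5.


First derivative:
f'(x) = 12x^2 + 2x - 3
Second derivative:
f''(x) = 24x + 2
Substitute x = 1:
f''(1) = 24 * 1 + 2
= 24 + 2
= 26

26


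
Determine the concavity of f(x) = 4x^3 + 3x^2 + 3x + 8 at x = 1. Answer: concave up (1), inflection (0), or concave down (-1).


Concavity is determined by the sign of f''(x).
f(x) = 4x^3 + 3x^2 + 3x + 8
f'(x) = 12x^2 + 6x + 3
f''(x) = 24x + 6
f''(1) = 24 * 1 + 6
= 24 + 6
= 30
Since f''(1) > 0, the function is concave up (1)

1


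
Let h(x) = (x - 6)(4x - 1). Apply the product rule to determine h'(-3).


Let u(x) = x - 6 and v(x) = 4x - 1
u'(x) = 1
v'(x) = 4
Product rule: h'(x) = u'(x)*v(x) + u(x)*v'(x)
= 1 * (4x - 1) + (x - 6) * 4
At x = -3:
u(-3) = 1 * (-3) - 6 = -9
v(-3) = 4 * (-3) - 1 = -13
h'(-3) = 1 * (-13) + (-9) * 4
= -13 - 36
= -49

-49


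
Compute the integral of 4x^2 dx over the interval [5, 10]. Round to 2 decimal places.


Find the antiderivative of 4x^2:
F(x) = 4/3 * x^3
Apply the Fundamental Theorem of Calculus:
F(10) - F(5)
= 4/3 * 10^3 - 4/3 * 5^3
= 4/3 * (1000 - 125)
= 4/3 * 875
= 3500/3 ≈ 1166.67

1166.67


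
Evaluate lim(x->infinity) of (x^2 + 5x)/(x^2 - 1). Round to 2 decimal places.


For limits at infinity with equal-degree polynomials,
we compare leading coefficients.
Numerator leading term: x^2
Denominator leading term: x^2
Divide both by x^2:
lim = (1 + 5/x) / (1 - 1/x^2)
As x -> infinity, the 1/x and 1/x^2 terms vanish:
= 1/1 = 1 = 1.00

1.00


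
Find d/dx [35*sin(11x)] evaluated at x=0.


Apply the chain rule to differentiate 35*sin(11x):
d/dx [35*sin(11x)]
= 35 * cos(11x) * d/dx(11x)
= 35 * 11 * cos(11x)
= 385 * cos(11x)
Evaluate at x = 0:
= 385 * cos(0)
= 385 * 1
= 385

385


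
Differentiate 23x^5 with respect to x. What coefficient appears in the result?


We apply the power rule: d/dx [ax^n] = a*n * x^(n-1)
d/dx [23x^5]
= 23 * 5 * x^(5-1)
= 115x^4
The coefficient is 115

115


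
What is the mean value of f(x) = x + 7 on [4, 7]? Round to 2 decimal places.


Average value = 1/(b-a) * integral from a to b of f(x) dx
First compute the integral of x + 7:
F(x) = (1/2)x^2 + 7x
F(7) = 1/2 * 49 + 7 * 7 = 147/2
F(4) = 1/2 * 16 + 7 * 4 = 36
Integral = 147/2 - 36 = 75/2
Average = (75/2) / (7 - 4) = (75/2) / 3
= 25/2 = 12.50

12.50


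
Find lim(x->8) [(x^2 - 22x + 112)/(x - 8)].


Direct substitution gives 0/0, so we factor the numerator.
Factor: (x^2 - 22x + 112) = (x - 8)(x - 14)
Cancel the common factor (x - 8):
(x^2 - 22x + 112)/(x - 8) = (x - 14)
Now substitute x = 8:
= (8) - (14) = -6

-6


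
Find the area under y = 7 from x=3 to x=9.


The area under a constant function y = 7 is a rectangle.
Width = 9 - 3 = 6
Height = 7
Area = width * height
= 6 * 7
= 42

42


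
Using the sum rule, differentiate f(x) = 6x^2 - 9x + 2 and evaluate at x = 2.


Differentiate term by term using power and sum rules:
f(x) = 6x^2 - 9x + 2
f'(x) = 12x - 9
Substitute x = 2:
f'(2) = 12 * 2 - 9
= 24 - 9
= 15

15


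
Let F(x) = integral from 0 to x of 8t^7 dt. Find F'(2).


By the Fundamental Theorem of Calculus (Part 1):
If F(x) = integral from 0 to x of f(t) dt, then F'(x) = f(x)
Here f(t) = 8t^7
So F'(x) = 8x^7
Evaluate at x = 2:
F'(2) = 8 * 2^7
= 8 * 128
= 1024

1024


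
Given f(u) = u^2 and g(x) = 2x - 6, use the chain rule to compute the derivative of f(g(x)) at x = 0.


Using the chain rule: (f(g(x)))' = f'(g(x)) * g'(x)
First, find g(0):
g(0) = 2 * 0 - 6 = -6
Next, f'(u) = 2u
And g'(x) = 2
So f'(g(0)) * g'(0)
= 2 * (-6) * 2
= -24

-24


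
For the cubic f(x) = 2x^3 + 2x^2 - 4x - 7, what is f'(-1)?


Differentiate f(x) = 2x^3 + 2x^2 - 4x - 7 term by term:
f'(x) = 6x^2 + 4x - 4
Substitute x = -1:
f'(-1) = 6 * (-1)^2 + 4 * (-1) - 4
= 6 - 4 - 4
= -2

-2


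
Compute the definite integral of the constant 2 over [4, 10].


The integral of a constant k over [a, b] equals k * (b - a).
integral from 4 to 10 of 2 dx
= 2 * (10 - 4)
= 2 * 6
= 12

12


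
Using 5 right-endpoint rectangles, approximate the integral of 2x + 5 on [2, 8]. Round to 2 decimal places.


Right Riemann sum uses right endpoints of each subinterval.
Interval: [2, 8], n = 5
dx = (8 - 2) / 5 = 6/5
Right endpoints: [16/5, 22/5, 28/5, 34/5, 8]
f values: [57/5, 69/5, 81/5, 93/5, 21]
Sum = dx * (sum of f values)
= 6/5 * 81
= 486/5 = 97.20

97.20


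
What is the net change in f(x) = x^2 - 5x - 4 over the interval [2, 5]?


Net change = f(b) - f(a)
f(x) = x^2 - 5x - 4
Compute f(5):
f(5) = 1 * 5^2 - 5 * 5 - 4
= 25 - 25 - 4
= -4
Compute f(2):
f(2) = 1 * 2^2 - 5 * 2 - 4
= 4 - 10 - 4
= -10
Net change = -4 - (-10) = 6

6


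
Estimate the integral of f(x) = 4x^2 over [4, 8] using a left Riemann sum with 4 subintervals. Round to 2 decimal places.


Left Riemann sum uses left endpoints of each subinterval.
Interval: [4, 8], n = 4
dx = (8 - 4) / 4 = 1
Left endpoints: [4, 5, 6, 7]
f values: [64, 100, 144, 196]
Sum = dx * (sum of f values)
= 1 * 504
= 504 = 504.00

504.00


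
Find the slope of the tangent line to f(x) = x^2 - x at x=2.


The slope of the tangent line equals f'(x) at the point.
f(x) = x^2 - x
f'(x) = 2x - 1
At x = 2:
f'(2) = 2 * 2 - 1
= 4 - 1
= 3

3


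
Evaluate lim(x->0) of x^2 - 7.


Since polynomials are continuous, we use direct substitution.
lim(x->0) of x^2 - 7
= 1 * 0^2 + 0 * 0 - 7
= 0 + 0 - 7
= -7

-7


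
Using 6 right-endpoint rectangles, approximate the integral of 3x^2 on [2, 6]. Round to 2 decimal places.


Right Riemann sum uses right endpoints of each subinterval.
Interval: [2, 6], n = 6
dx = (6 - 2) / 6 = 2/3
Right endpoints: [8/3, 10/3, 4, 14/3, 16/3, 6]
f values: [64/3, 100/3, 48, 196/3, 256/3, 108]
Sum = dx * (sum of f values)
= 2/3 * 1084/3
= 2168/9 ≈ 240.89

240.89


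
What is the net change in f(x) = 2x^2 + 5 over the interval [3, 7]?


Net change = f(b) - f(a)
f(x) = 2x^2 + 5
Compute f(7):
f(7) = 2 * 7^2 + 0 * 7 + 5
= 98 + 0 + 5
= 103
Compute f(3):
f(3) = 2 * 3^2 + 0 * 3 + 5
= 18 + 0 + 5
= 23
Net change = 103 - 23 = 80

80


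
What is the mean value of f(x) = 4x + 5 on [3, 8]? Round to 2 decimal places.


Average value = 1/(b-a) * integral from a to b of f(x) dx
First compute the integral of 4x + 5:
F(x) = 2x^2 + 5x
F(8) = 2 * 64 + 5 * 8 = 168
F(3) = 2 * 9 + 5 * 3 = 33
Integral = 168 - 33 = 135
Average = 135 / (8 - 3) = 135 / 5
= 27 = 27.00

27.00


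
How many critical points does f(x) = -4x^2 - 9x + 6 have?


Find where f'(x) = 0:
f'(x) = -8x - 9
Set f'(x) = 0:
-8x - 9 = 0
x = 9 / (-8) = -9/8
This is a linear equation in x, so there is exactly one solution.
Number of critical points: 1

1


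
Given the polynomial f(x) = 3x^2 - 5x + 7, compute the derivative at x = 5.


Differentiate term by term using power and sum rules:
f(x) = 3x^2 - 5x + 7
f'(x) = 6x - 5
Substitute x = 5:
f'(5) = 6 * 5 - 5
= 30 - 5
= 25

25


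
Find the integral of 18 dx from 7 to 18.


The integral of a constant k over [a, b] equals k * (b - a).
integral from 7 to 18 of 18 dx
= 18 * (18 - 7)
= 18 * 11
= 198

198


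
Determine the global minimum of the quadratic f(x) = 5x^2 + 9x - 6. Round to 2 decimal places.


For a quadratic f(x) = ax^2 + bx + c with a > 0, the minimum is at the vertex.
Vertex x-coordinate: x = -b/(2a)
x = -(9) / (2 * 5)
x = -9/10
Substitute back to find the minimum value:
f(-9/10) = 5 * (-9/10)^2 + 9 * (-9/10) - 6
= 81/20 - 81/10 - 6
= -201/20 = -10.05

-10.05


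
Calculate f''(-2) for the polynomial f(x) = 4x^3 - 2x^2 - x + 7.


First derivative:
f'(x) = 12x^2 - 4x - 1
Second derivative:
f''(x) = 24x - 4
Substitute x = -2:
f''(-2) = 24 * (-2) - 4
= -48 - 4
= -52

-52


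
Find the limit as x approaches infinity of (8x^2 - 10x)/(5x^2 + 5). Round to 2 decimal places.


For limits at infinity with equal-degree polynomials,
we compare leading coefficients.
Numerator leading term: 8x^2
Denominator leading term: 5x^2
Divide both by x^2:
lim = (8 - 10/x) / (5 + 5/x^2)
As x -> infinity, the 1/x and 1/x^2 terms vanish:
= 8/5 = 1.60

1.60


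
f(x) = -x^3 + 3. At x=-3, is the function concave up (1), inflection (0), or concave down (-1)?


Concavity is determined by the sign of f''(x).
f(x) = -x^3 + 3
f'(x) = -3x^2
f''(x) = -6x
f''(-3) = -6 * (-3) + 0
= 18 + 0
= 18
Since f''(-3) > 0, the function is concave up (1)

1


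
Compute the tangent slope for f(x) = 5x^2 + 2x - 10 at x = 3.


The slope of the tangent line equals f'(x) at the point.
f(x) = 5x^2 + 2x - 10
f'(x) = 10x + 2
At x = 3:
f'(3) = 10 * 3 + 2
= 30 + 2
= 32

32


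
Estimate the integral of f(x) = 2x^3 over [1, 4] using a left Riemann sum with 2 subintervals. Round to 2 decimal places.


Left Riemann sum uses left endpoints of each subinterval.
Interval: [1, 4], n = 2
dx = (4 - 1) / 2 = 3/2
Left endpoints: [1, 5/2]
f values: [2, 125/4]
Sum = dx * (sum of f values)
= 3/2 * 133/4
= 399/8 ≈ 49.88

49.88


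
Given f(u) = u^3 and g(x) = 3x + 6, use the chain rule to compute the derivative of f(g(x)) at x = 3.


Using the chain rule: (f(g(x)))' = f'(g(x)) * g'(x)
First, find g(3):
g(3) = 3 * 3 + 6 = 15
Next, f'(u) = 3u^2
And g'(x) = 3
So f'(g(3)) * g'(3)
= 3 * 15^2 * 3
= 3 * 225 * 3
= 2025

2025


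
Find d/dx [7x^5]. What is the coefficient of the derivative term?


We apply the power rule: d/dx [ax^n] = a*n * x^(n-1)
d/dx [7x^5]
= 7 * 5 * x^(5-1)
= 35x^4
The coefficient is 35

35


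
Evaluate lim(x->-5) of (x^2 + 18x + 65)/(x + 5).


Direct substitution gives 0/0, so we factor the numerator.
Factor: (x^2 + 18x + 65) = (x + 5)(x + 13)
Cancel the common factor (x + 5):
(x^2 + 18x + 65)/(x + 5) = (x + 13)
Now substitute x = -5:
= (-5) - (-13) = 8

8


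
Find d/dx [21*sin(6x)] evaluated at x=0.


Apply the chain rule to differentiate 21*sin(6x):
d/dx [21*sin(6x)]
= 21 * cos(6x) * d/dx(6x)
= 21 * 6 * cos(6x)
= 126 * cos(6x)
Evaluate at x = 0:
= 126 * cos(0)
= 126 * 1
= 126

126


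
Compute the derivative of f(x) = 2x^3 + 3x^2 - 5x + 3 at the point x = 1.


Differentiate f(x) = 2x^3 + 3x^2 - 5x + 3 term by term:
f'(x) = 6x^2 + 6x - 5
Substitute x = 1:
f'(1) = 6 * 1^2 + 6 * 1 - 5
= 6 + 6 - 5
= 7

7


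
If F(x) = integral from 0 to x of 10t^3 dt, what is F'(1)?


By the Fundamental Theorem of Calculus (Part 1):
If F(x) = integral from 0 to x of f(t) dt, then F'(x) = f(x)
Here f(t) = 10t^3
So F'(x) = 10x^3
Evaluate at x = 1:
F'(1) = 10 * 1^3
= 10 * 1
= 10

10


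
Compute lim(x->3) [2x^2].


Since polynomials are continuous, we use direct substitution.
lim(x->3) of 2x^2
= 2 * 3^2 + 0 * 3 + 0
= 18 + 0 + 0
= 18

18


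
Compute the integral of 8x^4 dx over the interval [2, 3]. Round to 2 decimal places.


Find the antiderivative of 8x^4:
F(x) = 8/5 * x^5
Apply the Fundamental Theorem of Calculus:
F(3) - F(2)
= 8/5 * 3^5 - 8/5 * 2^5
= 8/5 * (243 - 32)
= 8/5 * 211
= 1688/5 = 337.60

337.60


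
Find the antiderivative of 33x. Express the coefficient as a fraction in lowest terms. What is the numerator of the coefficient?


Apply the power rule for integration:
integral of ax^n dx = a/(n+1) * x^(n+1) + C
integral of 33x dx
= 33/2 * x^2 + C
The coefficient in lowest terms is 33/2, and its numerator is 33

33


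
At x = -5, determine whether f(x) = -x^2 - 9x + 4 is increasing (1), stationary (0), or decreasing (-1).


Compute f'(x) to determine behavior:
f'(x) = -2x - 9
f'(-5) = -2 * (-5) - 9
= 10 - 9
= 1
Since f'(-5) > 0, the function is increasing (1)

1


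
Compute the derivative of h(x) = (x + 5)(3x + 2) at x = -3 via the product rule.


Let u(x) = x + 5 and v(x) = 3x + 2
u'(x) = 1
v'(x) = 3
Product rule: h'(x) = u'(x)*v(x) + u(x)*v'(x)
= 1 * (3x + 2) + (x + 5) * 3
At x = -3:
u(-3) = 1 * (-3) + 5 = 2
v(-3) = 3 * (-3) + 2 = -7
h'(-3) = 1 * (-7) + 2 * 3
= -7 + 6
= -1

-1


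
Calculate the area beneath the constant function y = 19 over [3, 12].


The area under a constant function y = 19 is a rectangle.
Width = 12 - 3 = 9
Height = 19
Area = width * height
= 9 * 19
= 171

171


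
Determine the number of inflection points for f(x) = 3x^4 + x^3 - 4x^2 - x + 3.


Inflection points occur where f''(x) = 0 and concavity changes.
f(x) = 3x^4 + x^3 - 4x^2 - x + 3
f'(x) = 12x^3 + 3x^2 - 8x - 1
f''(x) = 36x^2 + 6x - 8
This is a quadratic in x. Use the discriminant to count real roots.
Discriminant = (6)^2 - 4 * 36 * (-8)
= 36 - (-1152)
= 1188
Since discriminant > 0, f''(x) = 0 has 2 distinct real solutions.
A quadratic with two distinct real roots changes sign at each root, so concavity changes at both.
Number of inflection points: 2

2


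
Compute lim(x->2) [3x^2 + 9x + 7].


Since polynomials are continuous, we use direct substitution.
lim(x->2) of 3x^2 + 9x + 7
= 3 * 2^2 + 9 * 2 + 7
= 12 + 18 + 7
= 37

37


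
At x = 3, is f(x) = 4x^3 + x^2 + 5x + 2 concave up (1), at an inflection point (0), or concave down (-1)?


Concavity is determined by the sign of f''(x).
f(x) = 4x^3 + x^2 + 5x + 2
f'(x) = 12x^2 + 2x + 5
f''(x) = 24x + 2
f''(3) = 24 * 3 + 2
= 72 + 2
= 74
Since f''(3) > 0, the function is concave up (1)

1


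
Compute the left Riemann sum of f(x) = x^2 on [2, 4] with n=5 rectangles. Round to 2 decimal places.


Left Riemann sum uses left endpoints of each subinterval.
Interval: [2, 4], n = 5
dx = (4 - 2) / 5 = 2/5
Left endpoints: [2, 12/5, 14/5, 16/5, 18/5]
f values: [4, 144/25, 196/25, 256/25, 324/25]
Sum = dx * (sum of f values)
= 2/5 * 204/5
= 408/25 = 16.32

16.32


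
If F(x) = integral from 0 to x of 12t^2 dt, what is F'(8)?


By the Fundamental Theorem of Calculus (Part 1):
If F(x) = integral from 0 to x of f(t) dt, then F'(x) = f(x)
Here f(t) = 12t^2
So F'(x) = 12x^2
Evaluate at x = 8:
F'(8) = 12 * 8^2
= 12 * 64
= 768

768


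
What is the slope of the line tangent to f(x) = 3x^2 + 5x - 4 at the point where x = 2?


The slope of the tangent line equals f'(x) at the point.
f(x) = 3x^2 + 5x - 4
f'(x) = 6x + 5
At x = 2:
f'(2) = 6 * 2 + 5
= 12 + 5
= 17

17


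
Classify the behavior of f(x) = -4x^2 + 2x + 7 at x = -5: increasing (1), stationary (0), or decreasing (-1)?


Compute f'(x) to determine behavior:
f'(x) = -8x + 2
f'(-5) = -8 * (-5) + 2
= 40 + 2
= 42
Since f'(-5) > 0, the function is increasing (1)

1


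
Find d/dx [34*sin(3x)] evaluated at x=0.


Apply the chain rule to differentiate 34*sin(3x):
d/dx [34*sin(3x)]
= 34 * cos(3x) * d/dx(3x)
= 34 * 3 * cos(3x)
= 102 * cos(3x)
Evaluate at x = 0:
= 102 * cos(0)
= 102 * 1
= 102

102


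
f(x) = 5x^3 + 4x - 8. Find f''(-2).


First derivative:
f'(x) = 15x^2 + 4
Second derivative:
f''(x) = 30x
Substitute x = -2:
f''(-2) = 30 * (-2) + 0
= -60 + 0
= -60

-60


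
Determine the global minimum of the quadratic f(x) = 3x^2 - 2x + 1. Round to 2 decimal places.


For a quadratic f(x) = ax^2 + bx + c with a > 0, the minimum is at the vertex.
Vertex x-coordinate: x = -b/(2a)
x = -(-2) / (2 * 3)
x = 2/6 = 1/3
Substitute back to find the minimum value:
f(1/3) = 3 * (1/3)^2 - 2 * (1/3) + 1
= 1/3 - 2/3 + 1
= 2/3 ≈ 0.67

0.67
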